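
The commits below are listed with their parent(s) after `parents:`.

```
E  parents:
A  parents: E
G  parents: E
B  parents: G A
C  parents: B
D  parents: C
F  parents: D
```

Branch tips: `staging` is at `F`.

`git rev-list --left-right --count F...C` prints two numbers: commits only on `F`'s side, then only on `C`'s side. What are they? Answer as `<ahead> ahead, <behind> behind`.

Reachable from F: {A, B, C, D, E, F, G}.
Reachable from C: {A, B, C, E, G}.
Only in F's history (ahead): {D, F} — 2.
Only in C's history (behind): {} — 0.

2 ahead, 0 behind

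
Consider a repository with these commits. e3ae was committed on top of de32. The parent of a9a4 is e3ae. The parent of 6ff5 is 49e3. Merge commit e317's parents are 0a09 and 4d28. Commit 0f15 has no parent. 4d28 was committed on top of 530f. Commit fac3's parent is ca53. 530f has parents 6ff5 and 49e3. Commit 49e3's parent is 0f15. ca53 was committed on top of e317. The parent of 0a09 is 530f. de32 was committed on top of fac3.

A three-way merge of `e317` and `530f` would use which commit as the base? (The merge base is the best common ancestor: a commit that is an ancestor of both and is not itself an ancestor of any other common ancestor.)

Ancestors of e317: {0a09, 0f15, 49e3, 4d28, 530f, 6ff5, e317}.
Ancestors of 530f: {0f15, 49e3, 530f, 6ff5}.
Common ancestors: {0f15, 49e3, 530f, 6ff5}.
Among these, 530f is not an ancestor of any other common ancestor — it is the merge base.

530f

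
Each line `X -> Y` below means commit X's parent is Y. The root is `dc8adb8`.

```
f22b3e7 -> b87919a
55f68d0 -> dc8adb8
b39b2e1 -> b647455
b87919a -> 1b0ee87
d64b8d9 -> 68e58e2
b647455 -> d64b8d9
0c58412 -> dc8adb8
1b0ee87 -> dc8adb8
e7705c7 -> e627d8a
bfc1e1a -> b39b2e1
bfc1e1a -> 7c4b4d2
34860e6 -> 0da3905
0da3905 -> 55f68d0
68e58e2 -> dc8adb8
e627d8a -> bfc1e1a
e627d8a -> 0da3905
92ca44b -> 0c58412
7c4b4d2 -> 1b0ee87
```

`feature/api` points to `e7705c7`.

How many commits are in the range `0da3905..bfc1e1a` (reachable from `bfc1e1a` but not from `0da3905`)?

Reachable from bfc1e1a: {1b0ee87, 68e58e2, 7c4b4d2, b39b2e1, b647455, bfc1e1a, d64b8d9, dc8adb8}.
Reachable from 0da3905: {0da3905, 55f68d0, dc8adb8}.
In bfc1e1a's history but not 0da3905's: {1b0ee87, 68e58e2, 7c4b4d2, b39b2e1, b647455, bfc1e1a, d64b8d9} — 7 commits.

7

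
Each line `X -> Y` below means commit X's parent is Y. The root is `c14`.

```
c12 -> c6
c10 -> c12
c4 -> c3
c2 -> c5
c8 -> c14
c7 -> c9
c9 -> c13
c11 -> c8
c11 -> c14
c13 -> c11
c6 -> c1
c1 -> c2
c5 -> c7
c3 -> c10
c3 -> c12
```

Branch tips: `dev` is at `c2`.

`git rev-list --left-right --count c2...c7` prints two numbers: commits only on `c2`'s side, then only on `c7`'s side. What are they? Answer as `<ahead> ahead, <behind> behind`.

2 ahead, 0 behind

Reachable from c2: {c11, c13, c14, c2, c5, c7, c8, c9}.
Reachable from c7: {c11, c13, c14, c7, c8, c9}.
Only in c2's history (ahead): {c2, c5} — 2.
Only in c7's history (behind): {} — 0.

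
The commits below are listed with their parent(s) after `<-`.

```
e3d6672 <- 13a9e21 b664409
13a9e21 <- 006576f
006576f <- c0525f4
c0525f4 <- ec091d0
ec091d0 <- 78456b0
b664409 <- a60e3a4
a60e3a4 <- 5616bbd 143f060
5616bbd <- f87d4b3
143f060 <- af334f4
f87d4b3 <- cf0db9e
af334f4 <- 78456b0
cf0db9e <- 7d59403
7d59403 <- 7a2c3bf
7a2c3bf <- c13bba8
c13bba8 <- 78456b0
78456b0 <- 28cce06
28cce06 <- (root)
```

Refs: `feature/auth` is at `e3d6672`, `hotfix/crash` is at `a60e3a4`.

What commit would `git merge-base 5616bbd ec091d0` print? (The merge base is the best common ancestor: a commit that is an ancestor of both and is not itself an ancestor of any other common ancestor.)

Ancestors of 5616bbd: {28cce06, 5616bbd, 78456b0, 7a2c3bf, 7d59403, c13bba8, cf0db9e, f87d4b3}.
Ancestors of ec091d0: {28cce06, 78456b0, ec091d0}.
Common ancestors: {28cce06, 78456b0}.
Among these, 78456b0 is not an ancestor of any other common ancestor — it is the merge base.

78456b0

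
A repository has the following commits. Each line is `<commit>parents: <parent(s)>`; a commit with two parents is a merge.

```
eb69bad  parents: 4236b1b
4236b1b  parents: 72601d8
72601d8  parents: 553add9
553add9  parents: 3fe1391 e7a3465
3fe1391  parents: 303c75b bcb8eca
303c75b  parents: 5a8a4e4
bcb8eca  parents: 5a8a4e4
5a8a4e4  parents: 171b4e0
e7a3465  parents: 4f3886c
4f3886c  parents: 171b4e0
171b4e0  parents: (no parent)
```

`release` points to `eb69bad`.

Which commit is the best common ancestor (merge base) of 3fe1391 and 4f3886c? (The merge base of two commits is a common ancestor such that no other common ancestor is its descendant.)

171b4e0

Ancestors of 3fe1391: {171b4e0, 303c75b, 3fe1391, 5a8a4e4, bcb8eca}.
Ancestors of 4f3886c: {171b4e0, 4f3886c}.
Common ancestors: {171b4e0}.
The only common ancestor is 171b4e0, so it is the merge base.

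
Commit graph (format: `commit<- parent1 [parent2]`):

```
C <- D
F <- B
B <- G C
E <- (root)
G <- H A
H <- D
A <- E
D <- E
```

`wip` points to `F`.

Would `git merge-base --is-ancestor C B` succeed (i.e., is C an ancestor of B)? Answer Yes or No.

Yes

Ancestors of B (commits reachable by following parents): {A, B, C, D, E, G, H}.
C is in that set, so it is an ancestor of B.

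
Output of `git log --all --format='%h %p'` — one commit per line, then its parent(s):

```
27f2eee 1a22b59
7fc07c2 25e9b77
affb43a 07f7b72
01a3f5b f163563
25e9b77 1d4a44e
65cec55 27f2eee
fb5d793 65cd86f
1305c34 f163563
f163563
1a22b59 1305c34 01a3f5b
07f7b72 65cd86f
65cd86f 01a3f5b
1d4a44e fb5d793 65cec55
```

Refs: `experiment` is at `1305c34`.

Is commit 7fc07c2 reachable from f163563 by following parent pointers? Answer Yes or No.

No

Ancestors of f163563: {f163563}.
7fc07c2 is not in that set, so it is not an ancestor of f163563.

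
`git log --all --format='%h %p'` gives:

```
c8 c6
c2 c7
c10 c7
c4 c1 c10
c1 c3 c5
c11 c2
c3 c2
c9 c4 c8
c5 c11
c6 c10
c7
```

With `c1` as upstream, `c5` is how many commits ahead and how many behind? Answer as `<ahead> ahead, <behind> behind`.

0 ahead, 2 behind

Reachable from c5: {c11, c2, c5, c7}.
Reachable from c1: {c1, c11, c2, c3, c5, c7}.
Only in c5's history (ahead): {} — 0.
Only in c1's history (behind): {c1, c3} — 2.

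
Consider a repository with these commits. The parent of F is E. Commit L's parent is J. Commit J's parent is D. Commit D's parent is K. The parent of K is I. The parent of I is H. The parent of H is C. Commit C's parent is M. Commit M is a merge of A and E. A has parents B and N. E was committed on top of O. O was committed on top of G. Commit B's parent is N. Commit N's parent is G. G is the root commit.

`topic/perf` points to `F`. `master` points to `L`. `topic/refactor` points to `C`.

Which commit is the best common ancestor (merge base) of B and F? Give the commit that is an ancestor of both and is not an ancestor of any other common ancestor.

Ancestors of B: {B, G, N}.
Ancestors of F: {E, F, G, O}.
Common ancestors: {G}.
The only common ancestor is G, so it is the merge base.

G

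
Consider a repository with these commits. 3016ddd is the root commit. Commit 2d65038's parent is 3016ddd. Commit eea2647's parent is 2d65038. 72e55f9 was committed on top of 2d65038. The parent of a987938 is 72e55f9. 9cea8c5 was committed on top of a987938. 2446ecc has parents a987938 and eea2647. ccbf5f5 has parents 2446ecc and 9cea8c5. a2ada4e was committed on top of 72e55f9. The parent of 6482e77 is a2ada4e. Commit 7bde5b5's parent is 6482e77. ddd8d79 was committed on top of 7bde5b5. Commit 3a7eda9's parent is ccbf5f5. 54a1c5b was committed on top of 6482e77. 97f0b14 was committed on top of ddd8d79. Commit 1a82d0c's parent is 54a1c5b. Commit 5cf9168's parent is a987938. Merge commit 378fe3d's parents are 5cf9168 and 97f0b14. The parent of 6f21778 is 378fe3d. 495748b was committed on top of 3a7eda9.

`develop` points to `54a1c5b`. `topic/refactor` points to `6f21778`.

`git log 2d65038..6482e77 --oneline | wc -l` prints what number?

3

Reachable from 6482e77: {2d65038, 3016ddd, 6482e77, 72e55f9, a2ada4e}.
Reachable from 2d65038: {2d65038, 3016ddd}.
In 6482e77's history but not 2d65038's: {6482e77, 72e55f9, a2ada4e} — 3 commits.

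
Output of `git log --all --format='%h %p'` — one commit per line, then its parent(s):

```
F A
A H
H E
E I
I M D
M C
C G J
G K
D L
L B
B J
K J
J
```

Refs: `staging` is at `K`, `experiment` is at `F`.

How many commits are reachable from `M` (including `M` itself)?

Walking parent pointers from M: reachable set = {C, G, J, K, M}.
That is 5 commits.

5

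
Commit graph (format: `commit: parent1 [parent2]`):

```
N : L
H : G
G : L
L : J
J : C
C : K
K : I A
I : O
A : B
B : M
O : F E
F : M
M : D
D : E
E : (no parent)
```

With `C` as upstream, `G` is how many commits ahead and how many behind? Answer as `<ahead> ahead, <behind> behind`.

3 ahead, 0 behind

Reachable from G: {A, B, C, D, E, F, G, I, J, K, L, M, O}.
Reachable from C: {A, B, C, D, E, F, I, K, M, O}.
Only in G's history (ahead): {G, J, L} — 3.
Only in C's history (behind): {} — 0.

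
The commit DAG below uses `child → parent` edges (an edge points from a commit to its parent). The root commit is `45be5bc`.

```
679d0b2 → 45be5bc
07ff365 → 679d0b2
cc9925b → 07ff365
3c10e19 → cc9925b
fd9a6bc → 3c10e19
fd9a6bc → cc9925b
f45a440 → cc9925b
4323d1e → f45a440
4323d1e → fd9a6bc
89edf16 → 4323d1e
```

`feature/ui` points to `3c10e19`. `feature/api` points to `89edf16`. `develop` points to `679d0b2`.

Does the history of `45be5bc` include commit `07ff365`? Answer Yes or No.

Ancestors of 45be5bc: {45be5bc}.
07ff365 is not in that set, so it is not an ancestor of 45be5bc.

No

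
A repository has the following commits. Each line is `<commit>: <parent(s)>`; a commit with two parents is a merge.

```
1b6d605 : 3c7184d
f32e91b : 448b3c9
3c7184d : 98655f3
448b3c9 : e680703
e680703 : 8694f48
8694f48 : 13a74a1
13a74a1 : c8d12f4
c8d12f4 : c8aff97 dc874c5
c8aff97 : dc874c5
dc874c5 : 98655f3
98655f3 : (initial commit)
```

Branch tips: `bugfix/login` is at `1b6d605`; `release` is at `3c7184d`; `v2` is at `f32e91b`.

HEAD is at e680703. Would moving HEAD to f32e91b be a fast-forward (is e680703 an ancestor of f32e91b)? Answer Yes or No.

Yes

A fast-forward from e680703 to f32e91b is possible iff e680703 is an ancestor of f32e91b.
Ancestors of f32e91b: {13a74a1, 448b3c9, 8694f48, 98655f3, c8aff97, c8d12f4, dc874c5, e680703, f32e91b}.
e680703 is among them, so fast-forward is possible.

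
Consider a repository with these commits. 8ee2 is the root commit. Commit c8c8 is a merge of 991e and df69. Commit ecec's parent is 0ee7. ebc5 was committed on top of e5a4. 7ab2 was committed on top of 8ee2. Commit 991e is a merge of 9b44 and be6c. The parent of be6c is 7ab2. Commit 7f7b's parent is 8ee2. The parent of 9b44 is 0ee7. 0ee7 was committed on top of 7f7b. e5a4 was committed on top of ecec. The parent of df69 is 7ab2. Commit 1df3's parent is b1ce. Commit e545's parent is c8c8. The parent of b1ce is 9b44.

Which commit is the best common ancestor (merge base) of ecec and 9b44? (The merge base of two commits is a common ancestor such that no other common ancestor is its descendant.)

0ee7

Ancestors of ecec: {0ee7, 7f7b, 8ee2, ecec}.
Ancestors of 9b44: {0ee7, 7f7b, 8ee2, 9b44}.
Common ancestors: {0ee7, 7f7b, 8ee2}.
Among these, 0ee7 is not an ancestor of any other common ancestor — it is the merge base.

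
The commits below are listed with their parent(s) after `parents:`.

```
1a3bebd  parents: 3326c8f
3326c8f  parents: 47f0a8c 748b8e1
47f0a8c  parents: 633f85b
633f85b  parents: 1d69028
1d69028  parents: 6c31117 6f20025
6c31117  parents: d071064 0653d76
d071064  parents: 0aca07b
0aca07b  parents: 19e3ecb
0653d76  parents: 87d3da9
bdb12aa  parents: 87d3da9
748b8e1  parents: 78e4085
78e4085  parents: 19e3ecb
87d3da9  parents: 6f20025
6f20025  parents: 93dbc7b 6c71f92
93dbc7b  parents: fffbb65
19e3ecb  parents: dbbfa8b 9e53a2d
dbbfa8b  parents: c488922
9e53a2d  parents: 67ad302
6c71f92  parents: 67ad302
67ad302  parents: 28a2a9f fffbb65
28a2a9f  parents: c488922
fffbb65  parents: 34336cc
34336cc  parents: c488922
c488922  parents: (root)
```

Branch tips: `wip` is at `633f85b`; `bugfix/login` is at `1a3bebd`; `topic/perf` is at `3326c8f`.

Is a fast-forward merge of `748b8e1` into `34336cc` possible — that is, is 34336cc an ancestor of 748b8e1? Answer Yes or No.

A fast-forward from 34336cc to 748b8e1 is possible iff 34336cc is an ancestor of 748b8e1.
Ancestors of 748b8e1: {19e3ecb, 28a2a9f, 34336cc, 67ad302, 748b8e1, 78e4085, 9e53a2d, c488922, dbbfa8b, fffbb65}.
34336cc is among them, so fast-forward is possible.

Yes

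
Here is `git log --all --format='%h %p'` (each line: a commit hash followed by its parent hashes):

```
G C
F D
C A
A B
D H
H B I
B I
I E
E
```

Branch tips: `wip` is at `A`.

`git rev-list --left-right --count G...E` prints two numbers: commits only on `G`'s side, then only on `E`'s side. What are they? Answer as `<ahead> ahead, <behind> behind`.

Reachable from G: {A, B, C, E, G, I}.
Reachable from E: {E}.
Only in G's history (ahead): {A, B, C, G, I} — 5.
Only in E's history (behind): {} — 0.

5 ahead, 0 behind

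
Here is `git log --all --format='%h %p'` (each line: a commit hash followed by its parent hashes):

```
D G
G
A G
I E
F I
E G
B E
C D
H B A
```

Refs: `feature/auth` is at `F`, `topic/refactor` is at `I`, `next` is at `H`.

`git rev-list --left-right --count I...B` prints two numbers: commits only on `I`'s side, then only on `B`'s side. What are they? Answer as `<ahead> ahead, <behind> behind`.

1 ahead, 1 behind

Reachable from I: {E, G, I}.
Reachable from B: {B, E, G}.
Only in I's history (ahead): {I} — 1.
Only in B's history (behind): {B} — 1.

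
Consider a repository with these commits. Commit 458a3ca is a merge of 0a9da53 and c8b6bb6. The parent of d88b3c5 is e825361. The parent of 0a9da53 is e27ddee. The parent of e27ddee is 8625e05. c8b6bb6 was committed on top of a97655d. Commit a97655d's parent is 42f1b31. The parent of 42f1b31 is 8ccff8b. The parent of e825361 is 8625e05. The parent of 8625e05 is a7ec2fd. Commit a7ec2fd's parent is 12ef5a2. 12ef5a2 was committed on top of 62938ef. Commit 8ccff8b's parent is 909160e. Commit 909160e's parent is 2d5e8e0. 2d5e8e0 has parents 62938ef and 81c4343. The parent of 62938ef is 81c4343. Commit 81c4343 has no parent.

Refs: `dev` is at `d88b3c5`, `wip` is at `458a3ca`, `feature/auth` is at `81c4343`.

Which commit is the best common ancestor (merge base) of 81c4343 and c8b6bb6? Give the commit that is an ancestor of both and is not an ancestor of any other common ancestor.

81c4343

Ancestors of 81c4343: {81c4343}.
Ancestors of c8b6bb6: {2d5e8e0, 42f1b31, 62938ef, 81c4343, 8ccff8b, 909160e, a97655d, c8b6bb6}.
Common ancestors: {81c4343}.
The only common ancestor is 81c4343, so it is the merge base.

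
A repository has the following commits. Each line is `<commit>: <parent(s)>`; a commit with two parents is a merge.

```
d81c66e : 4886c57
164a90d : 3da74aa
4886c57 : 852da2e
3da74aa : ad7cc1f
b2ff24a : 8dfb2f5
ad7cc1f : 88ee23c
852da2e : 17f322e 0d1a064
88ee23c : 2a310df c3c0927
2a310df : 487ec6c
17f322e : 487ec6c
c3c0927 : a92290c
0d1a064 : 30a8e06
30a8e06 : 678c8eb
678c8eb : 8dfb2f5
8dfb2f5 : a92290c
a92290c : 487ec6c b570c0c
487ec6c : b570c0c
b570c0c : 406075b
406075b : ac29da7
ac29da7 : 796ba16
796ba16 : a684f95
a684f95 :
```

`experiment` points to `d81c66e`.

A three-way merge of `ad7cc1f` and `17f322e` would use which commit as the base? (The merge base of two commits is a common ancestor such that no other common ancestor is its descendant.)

Ancestors of ad7cc1f: {2a310df, 406075b, 487ec6c, 796ba16, 88ee23c, a684f95, a92290c, ac29da7, ad7cc1f, b570c0c, c3c0927}.
Ancestors of 17f322e: {17f322e, 406075b, 487ec6c, 796ba16, a684f95, ac29da7, b570c0c}.
Common ancestors: {406075b, 487ec6c, 796ba16, a684f95, ac29da7, b570c0c}.
Among these, 487ec6c is not an ancestor of any other common ancestor — it is the merge base.

487ec6c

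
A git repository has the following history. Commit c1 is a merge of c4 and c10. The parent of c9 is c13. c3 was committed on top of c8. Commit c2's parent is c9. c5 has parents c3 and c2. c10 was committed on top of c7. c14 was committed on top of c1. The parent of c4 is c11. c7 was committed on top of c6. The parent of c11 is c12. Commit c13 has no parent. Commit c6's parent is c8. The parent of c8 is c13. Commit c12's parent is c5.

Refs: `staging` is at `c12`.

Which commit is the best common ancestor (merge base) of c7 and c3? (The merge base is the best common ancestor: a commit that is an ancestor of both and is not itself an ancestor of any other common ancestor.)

Ancestors of c7: {c13, c6, c7, c8}.
Ancestors of c3: {c13, c3, c8}.
Common ancestors: {c13, c8}.
Among these, c8 is not an ancestor of any other common ancestor — it is the merge base.

c8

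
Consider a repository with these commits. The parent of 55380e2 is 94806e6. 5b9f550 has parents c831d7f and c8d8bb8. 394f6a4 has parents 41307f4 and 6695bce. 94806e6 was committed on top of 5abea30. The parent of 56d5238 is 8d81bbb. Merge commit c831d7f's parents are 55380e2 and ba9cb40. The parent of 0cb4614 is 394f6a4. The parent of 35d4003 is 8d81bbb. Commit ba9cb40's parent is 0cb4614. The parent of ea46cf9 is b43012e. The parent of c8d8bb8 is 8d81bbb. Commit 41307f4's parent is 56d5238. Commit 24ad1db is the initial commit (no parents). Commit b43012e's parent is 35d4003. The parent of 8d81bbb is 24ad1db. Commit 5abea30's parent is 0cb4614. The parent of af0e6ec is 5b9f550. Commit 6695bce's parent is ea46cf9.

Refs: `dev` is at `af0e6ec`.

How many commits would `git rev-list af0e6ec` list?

Walking parent pointers from af0e6ec: reachable set = {0cb4614, 24ad1db, 35d4003, 394f6a4, 41307f4, 55380e2, 56d5238, 5abea30, 5b9f550, 6695bce, 8d81bbb, 94806e6, af0e6ec, b43012e, ba9cb40, c831d7f, c8d8bb8, ea46cf9}.
That is 18 commits.

18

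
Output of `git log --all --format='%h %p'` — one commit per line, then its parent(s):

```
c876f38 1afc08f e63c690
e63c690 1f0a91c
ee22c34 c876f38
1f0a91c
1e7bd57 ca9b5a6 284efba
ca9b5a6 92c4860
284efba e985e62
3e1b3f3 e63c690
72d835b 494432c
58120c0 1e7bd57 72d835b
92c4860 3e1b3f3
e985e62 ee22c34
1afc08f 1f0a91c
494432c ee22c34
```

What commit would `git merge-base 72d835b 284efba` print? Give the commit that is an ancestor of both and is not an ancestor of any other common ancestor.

ee22c34

Ancestors of 72d835b: {1afc08f, 1f0a91c, 494432c, 72d835b, c876f38, e63c690, ee22c34}.
Ancestors of 284efba: {1afc08f, 1f0a91c, 284efba, c876f38, e63c690, e985e62, ee22c34}.
Common ancestors: {1afc08f, 1f0a91c, c876f38, e63c690, ee22c34}.
Among these, ee22c34 is not an ancestor of any other common ancestor — it is the merge base.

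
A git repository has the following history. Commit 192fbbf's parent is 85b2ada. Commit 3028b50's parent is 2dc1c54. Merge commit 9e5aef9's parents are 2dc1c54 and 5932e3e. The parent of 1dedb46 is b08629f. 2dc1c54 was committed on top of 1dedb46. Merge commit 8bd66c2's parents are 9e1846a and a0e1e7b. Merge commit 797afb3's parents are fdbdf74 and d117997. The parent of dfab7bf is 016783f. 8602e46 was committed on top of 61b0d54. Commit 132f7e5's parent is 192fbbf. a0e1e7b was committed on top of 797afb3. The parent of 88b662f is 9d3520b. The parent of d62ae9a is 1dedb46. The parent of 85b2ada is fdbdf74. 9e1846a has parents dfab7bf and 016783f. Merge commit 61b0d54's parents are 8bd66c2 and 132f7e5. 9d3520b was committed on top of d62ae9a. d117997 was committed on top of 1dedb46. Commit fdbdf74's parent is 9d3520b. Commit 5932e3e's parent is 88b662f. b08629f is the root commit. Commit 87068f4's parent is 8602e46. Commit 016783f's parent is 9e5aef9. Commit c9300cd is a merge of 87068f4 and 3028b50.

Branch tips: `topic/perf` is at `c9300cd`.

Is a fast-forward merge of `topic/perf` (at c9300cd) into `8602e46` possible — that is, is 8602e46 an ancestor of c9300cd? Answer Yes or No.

Yes

A fast-forward from 8602e46 to c9300cd is possible iff 8602e46 is an ancestor of c9300cd.
Ancestors of c9300cd: {016783f, 132f7e5, 192fbbf, 1dedb46, 2dc1c54, 3028b50, 5932e3e, 61b0d54, 797afb3, 85b2ada, 8602e46, 87068f4, 88b662f, 8bd66c2, 9d3520b, 9e1846a, 9e5aef9, a0e1e7b, b08629f, c9300cd, d117997, d62ae9a, dfab7bf, fdbdf74}.
8602e46 is among them, so fast-forward is possible.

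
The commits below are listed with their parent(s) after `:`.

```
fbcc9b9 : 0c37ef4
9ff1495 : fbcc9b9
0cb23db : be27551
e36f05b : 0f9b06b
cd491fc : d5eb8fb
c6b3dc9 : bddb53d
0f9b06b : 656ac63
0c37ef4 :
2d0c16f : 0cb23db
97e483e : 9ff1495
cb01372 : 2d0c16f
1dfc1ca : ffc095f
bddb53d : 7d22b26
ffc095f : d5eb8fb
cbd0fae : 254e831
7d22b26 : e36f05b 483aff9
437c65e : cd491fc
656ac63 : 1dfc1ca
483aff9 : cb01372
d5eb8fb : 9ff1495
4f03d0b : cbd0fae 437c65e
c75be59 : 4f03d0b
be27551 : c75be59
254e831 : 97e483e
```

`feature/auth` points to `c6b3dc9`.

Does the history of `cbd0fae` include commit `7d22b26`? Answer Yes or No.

Ancestors of cbd0fae: {0c37ef4, 254e831, 97e483e, 9ff1495, cbd0fae, fbcc9b9}.
7d22b26 is not in that set, so it is not an ancestor of cbd0fae.

No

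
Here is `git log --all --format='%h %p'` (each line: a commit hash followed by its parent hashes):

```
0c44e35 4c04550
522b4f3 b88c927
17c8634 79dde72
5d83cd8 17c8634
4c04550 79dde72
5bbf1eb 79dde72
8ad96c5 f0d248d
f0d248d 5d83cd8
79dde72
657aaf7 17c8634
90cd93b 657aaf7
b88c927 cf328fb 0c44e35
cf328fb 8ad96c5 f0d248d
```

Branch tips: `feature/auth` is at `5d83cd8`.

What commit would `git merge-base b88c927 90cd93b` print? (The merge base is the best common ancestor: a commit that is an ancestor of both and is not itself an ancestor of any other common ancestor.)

17c8634

Ancestors of b88c927: {0c44e35, 17c8634, 4c04550, 5d83cd8, 79dde72, 8ad96c5, b88c927, cf328fb, f0d248d}.
Ancestors of 90cd93b: {17c8634, 657aaf7, 79dde72, 90cd93b}.
Common ancestors: {17c8634, 79dde72}.
Among these, 17c8634 is not an ancestor of any other common ancestor — it is the merge base.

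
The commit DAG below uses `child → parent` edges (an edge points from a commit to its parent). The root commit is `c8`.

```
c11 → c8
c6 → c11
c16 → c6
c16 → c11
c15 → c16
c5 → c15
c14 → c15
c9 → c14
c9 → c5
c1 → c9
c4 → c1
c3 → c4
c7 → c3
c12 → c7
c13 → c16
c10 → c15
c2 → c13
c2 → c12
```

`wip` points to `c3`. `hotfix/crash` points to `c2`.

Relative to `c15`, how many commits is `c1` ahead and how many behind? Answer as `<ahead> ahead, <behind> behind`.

Reachable from c1: {c1, c11, c14, c15, c16, c5, c6, c8, c9}.
Reachable from c15: {c11, c15, c16, c6, c8}.
Only in c1's history (ahead): {c1, c14, c5, c9} — 4.
Only in c15's history (behind): {} — 0.

4 ahead, 0 behind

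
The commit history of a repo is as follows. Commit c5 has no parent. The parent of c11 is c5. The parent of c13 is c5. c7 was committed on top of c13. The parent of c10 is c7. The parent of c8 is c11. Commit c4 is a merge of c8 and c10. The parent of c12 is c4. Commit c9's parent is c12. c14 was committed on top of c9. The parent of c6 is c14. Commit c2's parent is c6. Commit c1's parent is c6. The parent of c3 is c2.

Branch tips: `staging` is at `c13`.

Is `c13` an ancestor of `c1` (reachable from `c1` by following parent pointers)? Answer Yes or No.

Yes

Ancestors of c1 (commits reachable by following parents): {c1, c10, c11, c12, c13, c14, c4, c5, c6, c7, c8, c9}.
c13 is in that set, so it is an ancestor of c1.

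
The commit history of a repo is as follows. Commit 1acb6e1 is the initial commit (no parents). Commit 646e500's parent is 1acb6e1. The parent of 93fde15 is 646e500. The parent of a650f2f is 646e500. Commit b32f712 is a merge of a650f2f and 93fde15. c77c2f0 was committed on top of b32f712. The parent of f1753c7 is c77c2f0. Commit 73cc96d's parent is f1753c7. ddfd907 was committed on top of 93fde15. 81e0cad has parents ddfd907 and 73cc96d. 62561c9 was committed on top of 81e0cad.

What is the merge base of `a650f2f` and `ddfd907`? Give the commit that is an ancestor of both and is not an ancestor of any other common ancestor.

646e500

Ancestors of a650f2f: {1acb6e1, 646e500, a650f2f}.
Ancestors of ddfd907: {1acb6e1, 646e500, 93fde15, ddfd907}.
Common ancestors: {1acb6e1, 646e500}.
Among these, 646e500 is not an ancestor of any other common ancestor — it is the merge base.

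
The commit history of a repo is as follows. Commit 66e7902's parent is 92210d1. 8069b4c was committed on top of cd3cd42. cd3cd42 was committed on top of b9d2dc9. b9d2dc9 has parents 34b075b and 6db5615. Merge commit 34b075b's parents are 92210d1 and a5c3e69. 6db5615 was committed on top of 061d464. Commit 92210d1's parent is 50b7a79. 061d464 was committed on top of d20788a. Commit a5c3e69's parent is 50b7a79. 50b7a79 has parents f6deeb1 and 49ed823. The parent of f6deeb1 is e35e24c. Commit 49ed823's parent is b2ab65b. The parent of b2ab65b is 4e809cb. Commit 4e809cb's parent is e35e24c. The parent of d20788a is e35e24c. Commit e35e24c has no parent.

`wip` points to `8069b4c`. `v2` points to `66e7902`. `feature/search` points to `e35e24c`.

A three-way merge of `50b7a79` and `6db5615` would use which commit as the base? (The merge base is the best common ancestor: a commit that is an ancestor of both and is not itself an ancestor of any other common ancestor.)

e35e24c

Ancestors of 50b7a79: {49ed823, 4e809cb, 50b7a79, b2ab65b, e35e24c, f6deeb1}.
Ancestors of 6db5615: {061d464, 6db5615, d20788a, e35e24c}.
Common ancestors: {e35e24c}.
The only common ancestor is e35e24c, so it is the merge base.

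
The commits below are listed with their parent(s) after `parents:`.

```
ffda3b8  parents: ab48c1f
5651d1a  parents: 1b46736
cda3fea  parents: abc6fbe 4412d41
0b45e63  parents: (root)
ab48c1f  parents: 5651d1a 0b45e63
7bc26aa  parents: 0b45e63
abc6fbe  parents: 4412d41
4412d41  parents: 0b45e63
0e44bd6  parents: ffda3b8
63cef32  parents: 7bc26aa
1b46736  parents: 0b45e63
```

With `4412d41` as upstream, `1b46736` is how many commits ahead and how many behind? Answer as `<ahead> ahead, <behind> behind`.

Reachable from 1b46736: {0b45e63, 1b46736}.
Reachable from 4412d41: {0b45e63, 4412d41}.
Only in 1b46736's history (ahead): {1b46736} — 1.
Only in 4412d41's history (behind): {4412d41} — 1.

1 ahead, 1 behind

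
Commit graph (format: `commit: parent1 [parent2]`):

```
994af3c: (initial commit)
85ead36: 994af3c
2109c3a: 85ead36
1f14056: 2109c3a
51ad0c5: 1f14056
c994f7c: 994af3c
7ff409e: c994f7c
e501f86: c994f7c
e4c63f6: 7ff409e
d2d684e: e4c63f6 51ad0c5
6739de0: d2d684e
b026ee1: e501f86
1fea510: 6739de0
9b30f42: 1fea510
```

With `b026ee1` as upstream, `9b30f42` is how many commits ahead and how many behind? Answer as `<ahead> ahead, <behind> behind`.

10 ahead, 2 behind

Reachable from 9b30f42: {1f14056, 1fea510, 2109c3a, 51ad0c5, 6739de0, 7ff409e, 85ead36, 994af3c, 9b30f42, c994f7c, d2d684e, e4c63f6}.
Reachable from b026ee1: {994af3c, b026ee1, c994f7c, e501f86}.
Only in 9b30f42's history (ahead): {1f14056, 1fea510, 2109c3a, 51ad0c5, 6739de0, 7ff409e, 85ead36, 9b30f42, d2d684e, e4c63f6} — 10.
Only in b026ee1's history (behind): {b026ee1, e501f86} — 2.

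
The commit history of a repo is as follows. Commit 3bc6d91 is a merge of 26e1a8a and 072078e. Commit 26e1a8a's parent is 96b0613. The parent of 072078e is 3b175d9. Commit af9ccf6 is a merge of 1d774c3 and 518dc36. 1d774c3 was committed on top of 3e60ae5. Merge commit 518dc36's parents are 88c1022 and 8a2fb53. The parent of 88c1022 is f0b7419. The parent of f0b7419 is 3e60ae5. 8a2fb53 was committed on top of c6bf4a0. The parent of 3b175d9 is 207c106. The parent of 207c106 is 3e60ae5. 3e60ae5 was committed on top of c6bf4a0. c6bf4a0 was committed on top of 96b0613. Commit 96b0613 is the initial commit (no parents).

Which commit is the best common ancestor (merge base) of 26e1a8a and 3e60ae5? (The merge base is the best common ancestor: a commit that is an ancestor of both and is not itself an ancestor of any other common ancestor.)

Ancestors of 26e1a8a: {26e1a8a, 96b0613}.
Ancestors of 3e60ae5: {3e60ae5, 96b0613, c6bf4a0}.
Common ancestors: {96b0613}.
The only common ancestor is 96b0613, so it is the merge base.

96b0613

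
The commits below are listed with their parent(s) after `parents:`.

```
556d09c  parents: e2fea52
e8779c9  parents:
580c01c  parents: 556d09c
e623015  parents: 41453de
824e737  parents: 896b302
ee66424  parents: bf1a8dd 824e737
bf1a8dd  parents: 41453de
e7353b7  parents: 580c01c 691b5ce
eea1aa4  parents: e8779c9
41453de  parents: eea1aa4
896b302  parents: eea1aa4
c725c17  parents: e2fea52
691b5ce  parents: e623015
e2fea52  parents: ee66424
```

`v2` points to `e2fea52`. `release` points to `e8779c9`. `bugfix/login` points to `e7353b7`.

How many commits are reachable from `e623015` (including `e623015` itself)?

4

Walking parent pointers from e623015: reachable set = {41453de, e623015, e8779c9, eea1aa4}.
That is 4 commits.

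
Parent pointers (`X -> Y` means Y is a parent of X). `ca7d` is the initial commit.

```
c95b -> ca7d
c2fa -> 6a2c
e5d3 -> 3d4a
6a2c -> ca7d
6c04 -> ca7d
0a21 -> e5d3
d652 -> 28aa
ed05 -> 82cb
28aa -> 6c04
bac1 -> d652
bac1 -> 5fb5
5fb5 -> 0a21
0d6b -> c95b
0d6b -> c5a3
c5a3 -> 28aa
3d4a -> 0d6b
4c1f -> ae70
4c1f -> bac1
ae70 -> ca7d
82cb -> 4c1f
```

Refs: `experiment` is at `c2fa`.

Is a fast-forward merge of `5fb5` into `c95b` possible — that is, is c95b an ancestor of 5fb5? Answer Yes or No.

Yes

A fast-forward from c95b to 5fb5 is possible iff c95b is an ancestor of 5fb5.
Ancestors of 5fb5: {0a21, 0d6b, 28aa, 3d4a, 5fb5, 6c04, c5a3, c95b, ca7d, e5d3}.
c95b is among them, so fast-forward is possible.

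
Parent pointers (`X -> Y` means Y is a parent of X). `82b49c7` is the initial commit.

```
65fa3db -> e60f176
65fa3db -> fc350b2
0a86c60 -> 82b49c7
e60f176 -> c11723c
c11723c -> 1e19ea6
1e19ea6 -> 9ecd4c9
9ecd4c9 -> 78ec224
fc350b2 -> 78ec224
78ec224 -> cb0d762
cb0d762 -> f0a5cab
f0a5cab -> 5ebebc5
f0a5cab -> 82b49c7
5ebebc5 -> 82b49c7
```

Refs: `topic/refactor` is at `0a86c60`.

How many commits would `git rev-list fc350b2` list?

6

Walking parent pointers from fc350b2: reachable set = {5ebebc5, 78ec224, 82b49c7, cb0d762, f0a5cab, fc350b2}.
That is 6 commits.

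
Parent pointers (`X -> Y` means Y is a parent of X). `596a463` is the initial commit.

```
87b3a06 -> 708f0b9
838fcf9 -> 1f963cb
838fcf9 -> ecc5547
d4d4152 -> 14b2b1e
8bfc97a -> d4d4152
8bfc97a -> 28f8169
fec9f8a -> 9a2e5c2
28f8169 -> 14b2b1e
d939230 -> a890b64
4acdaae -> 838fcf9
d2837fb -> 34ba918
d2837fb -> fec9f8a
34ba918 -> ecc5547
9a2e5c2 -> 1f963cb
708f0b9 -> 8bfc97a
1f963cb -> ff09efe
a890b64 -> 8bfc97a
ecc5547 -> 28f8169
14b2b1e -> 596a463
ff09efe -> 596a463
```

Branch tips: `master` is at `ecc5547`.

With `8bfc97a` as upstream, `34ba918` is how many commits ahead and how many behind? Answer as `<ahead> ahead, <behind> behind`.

Reachable from 34ba918: {14b2b1e, 28f8169, 34ba918, 596a463, ecc5547}.
Reachable from 8bfc97a: {14b2b1e, 28f8169, 596a463, 8bfc97a, d4d4152}.
Only in 34ba918's history (ahead): {34ba918, ecc5547} — 2.
Only in 8bfc97a's history (behind): {8bfc97a, d4d4152} — 2.

2 ahead, 2 behind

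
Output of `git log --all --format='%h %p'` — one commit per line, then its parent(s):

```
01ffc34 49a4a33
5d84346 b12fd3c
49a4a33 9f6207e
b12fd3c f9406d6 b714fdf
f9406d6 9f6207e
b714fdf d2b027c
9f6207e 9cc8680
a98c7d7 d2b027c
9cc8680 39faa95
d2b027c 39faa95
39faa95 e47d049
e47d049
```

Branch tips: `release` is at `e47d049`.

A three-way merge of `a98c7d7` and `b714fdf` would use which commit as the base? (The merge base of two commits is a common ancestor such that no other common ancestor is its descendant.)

Ancestors of a98c7d7: {39faa95, a98c7d7, d2b027c, e47d049}.
Ancestors of b714fdf: {39faa95, b714fdf, d2b027c, e47d049}.
Common ancestors: {39faa95, d2b027c, e47d049}.
Among these, d2b027c is not an ancestor of any other common ancestor — it is the merge base.

d2b027c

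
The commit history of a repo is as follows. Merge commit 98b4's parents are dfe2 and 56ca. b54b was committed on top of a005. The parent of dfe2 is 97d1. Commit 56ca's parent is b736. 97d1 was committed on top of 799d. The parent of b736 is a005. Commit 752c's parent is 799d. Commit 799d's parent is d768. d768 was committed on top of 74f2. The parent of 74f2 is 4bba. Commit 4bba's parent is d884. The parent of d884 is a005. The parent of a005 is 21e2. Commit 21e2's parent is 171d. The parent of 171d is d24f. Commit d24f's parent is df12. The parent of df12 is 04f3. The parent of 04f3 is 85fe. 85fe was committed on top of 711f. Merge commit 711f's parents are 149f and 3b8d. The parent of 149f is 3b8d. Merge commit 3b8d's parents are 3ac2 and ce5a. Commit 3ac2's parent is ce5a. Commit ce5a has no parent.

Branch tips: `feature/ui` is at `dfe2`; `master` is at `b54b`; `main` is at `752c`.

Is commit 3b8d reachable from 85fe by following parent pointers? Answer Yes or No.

Ancestors of 85fe (commits reachable by following parents): {149f, 3ac2, 3b8d, 711f, 85fe, ce5a}.
3b8d is in that set, so it is an ancestor of 85fe.

Yes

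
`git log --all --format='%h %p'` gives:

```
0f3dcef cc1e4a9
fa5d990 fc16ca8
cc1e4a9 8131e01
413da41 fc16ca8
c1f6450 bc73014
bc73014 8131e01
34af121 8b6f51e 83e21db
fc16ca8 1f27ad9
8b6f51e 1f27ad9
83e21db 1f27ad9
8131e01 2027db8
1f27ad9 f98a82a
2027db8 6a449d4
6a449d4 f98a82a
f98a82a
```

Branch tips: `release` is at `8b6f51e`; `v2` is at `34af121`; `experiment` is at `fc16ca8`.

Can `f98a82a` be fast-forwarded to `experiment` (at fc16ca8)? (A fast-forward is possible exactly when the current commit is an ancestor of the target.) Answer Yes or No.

A fast-forward from f98a82a to fc16ca8 is possible iff f98a82a is an ancestor of fc16ca8.
Ancestors of fc16ca8: {1f27ad9, f98a82a, fc16ca8}.
f98a82a is among them, so fast-forward is possible.

Yes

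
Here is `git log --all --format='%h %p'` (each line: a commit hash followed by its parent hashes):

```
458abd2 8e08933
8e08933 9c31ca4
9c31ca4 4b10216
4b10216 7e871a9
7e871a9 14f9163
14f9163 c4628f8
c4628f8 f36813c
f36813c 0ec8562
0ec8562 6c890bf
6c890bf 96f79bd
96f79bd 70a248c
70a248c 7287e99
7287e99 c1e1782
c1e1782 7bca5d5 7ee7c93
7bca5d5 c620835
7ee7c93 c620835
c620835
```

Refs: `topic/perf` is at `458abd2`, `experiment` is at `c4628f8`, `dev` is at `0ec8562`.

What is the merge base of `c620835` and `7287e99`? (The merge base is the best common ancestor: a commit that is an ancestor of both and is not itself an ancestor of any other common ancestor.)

c620835

Ancestors of c620835: {c620835}.
Ancestors of 7287e99: {7287e99, 7bca5d5, 7ee7c93, c1e1782, c620835}.
Common ancestors: {c620835}.
The only common ancestor is c620835, so it is the merge base.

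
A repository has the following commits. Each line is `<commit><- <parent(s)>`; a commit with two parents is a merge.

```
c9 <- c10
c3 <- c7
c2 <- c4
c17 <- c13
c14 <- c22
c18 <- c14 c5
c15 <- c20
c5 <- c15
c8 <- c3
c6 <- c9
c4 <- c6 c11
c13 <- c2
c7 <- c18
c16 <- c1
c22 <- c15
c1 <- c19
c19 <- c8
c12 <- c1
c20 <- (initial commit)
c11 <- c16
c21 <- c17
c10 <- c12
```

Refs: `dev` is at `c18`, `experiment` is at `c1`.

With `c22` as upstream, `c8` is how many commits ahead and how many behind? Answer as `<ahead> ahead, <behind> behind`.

6 ahead, 0 behind

Reachable from c8: {c14, c15, c18, c20, c22, c3, c5, c7, c8}.
Reachable from c22: {c15, c20, c22}.
Only in c8's history (ahead): {c14, c18, c3, c5, c7, c8} — 6.
Only in c22's history (behind): {} — 0.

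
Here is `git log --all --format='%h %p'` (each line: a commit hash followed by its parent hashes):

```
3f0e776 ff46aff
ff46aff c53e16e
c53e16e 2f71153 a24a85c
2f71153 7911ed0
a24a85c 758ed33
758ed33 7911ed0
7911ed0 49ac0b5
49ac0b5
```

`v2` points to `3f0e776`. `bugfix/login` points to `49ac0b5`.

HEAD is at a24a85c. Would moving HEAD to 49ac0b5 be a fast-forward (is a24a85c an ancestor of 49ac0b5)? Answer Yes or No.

No

A fast-forward from a24a85c to 49ac0b5 is possible iff a24a85c is an ancestor of 49ac0b5.
Ancestors of 49ac0b5: {49ac0b5}.
a24a85c is not among them, so fast-forward is not possible.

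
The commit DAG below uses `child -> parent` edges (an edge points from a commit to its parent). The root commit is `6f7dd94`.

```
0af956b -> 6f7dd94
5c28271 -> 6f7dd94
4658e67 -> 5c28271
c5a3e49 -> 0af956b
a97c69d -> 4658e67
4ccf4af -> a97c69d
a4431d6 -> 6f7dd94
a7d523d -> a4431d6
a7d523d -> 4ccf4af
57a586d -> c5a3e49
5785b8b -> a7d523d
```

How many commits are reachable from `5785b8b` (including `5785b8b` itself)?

8

Walking parent pointers from 5785b8b: reachable set = {4658e67, 4ccf4af, 5785b8b, 5c28271, 6f7dd94, a4431d6, a7d523d, a97c69d}.
That is 8 commits.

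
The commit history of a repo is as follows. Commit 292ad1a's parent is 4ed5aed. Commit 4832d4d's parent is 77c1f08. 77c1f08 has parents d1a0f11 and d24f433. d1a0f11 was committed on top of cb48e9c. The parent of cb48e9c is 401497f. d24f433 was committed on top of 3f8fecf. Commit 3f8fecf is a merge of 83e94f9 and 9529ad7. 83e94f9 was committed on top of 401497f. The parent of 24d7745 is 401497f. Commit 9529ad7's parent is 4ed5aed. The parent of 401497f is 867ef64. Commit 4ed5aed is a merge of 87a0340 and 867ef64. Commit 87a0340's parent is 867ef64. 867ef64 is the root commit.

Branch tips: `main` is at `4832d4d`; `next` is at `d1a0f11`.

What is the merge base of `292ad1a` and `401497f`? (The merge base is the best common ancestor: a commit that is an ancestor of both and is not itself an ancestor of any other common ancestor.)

867ef64

Ancestors of 292ad1a: {292ad1a, 4ed5aed, 867ef64, 87a0340}.
Ancestors of 401497f: {401497f, 867ef64}.
Common ancestors: {867ef64}.
The only common ancestor is 867ef64, so it is the merge base.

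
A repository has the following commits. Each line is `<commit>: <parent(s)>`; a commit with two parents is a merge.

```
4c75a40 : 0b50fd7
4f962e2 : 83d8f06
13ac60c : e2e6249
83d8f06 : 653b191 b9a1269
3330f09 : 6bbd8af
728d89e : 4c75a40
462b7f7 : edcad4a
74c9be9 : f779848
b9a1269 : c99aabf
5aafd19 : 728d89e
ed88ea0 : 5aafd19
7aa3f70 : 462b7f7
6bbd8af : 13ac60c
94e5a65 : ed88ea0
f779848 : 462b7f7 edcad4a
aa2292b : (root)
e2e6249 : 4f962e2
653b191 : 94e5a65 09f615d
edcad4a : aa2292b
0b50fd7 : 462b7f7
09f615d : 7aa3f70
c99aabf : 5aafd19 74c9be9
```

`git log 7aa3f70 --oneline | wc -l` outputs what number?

Walking parent pointers from 7aa3f70: reachable set = {462b7f7, 7aa3f70, aa2292b, edcad4a}.
That is 4 commits.

4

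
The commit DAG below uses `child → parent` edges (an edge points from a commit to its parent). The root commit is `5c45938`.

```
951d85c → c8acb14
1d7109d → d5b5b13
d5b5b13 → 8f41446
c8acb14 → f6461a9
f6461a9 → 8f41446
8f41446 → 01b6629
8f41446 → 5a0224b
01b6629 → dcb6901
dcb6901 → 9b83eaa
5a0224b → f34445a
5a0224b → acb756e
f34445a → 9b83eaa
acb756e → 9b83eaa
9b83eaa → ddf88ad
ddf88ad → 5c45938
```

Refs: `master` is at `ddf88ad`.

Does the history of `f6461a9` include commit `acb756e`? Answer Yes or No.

Yes

Ancestors of f6461a9 (commits reachable by following parents): {01b6629, 5a0224b, 5c45938, 8f41446, 9b83eaa, acb756e, dcb6901, ddf88ad, f34445a, f6461a9}.
acb756e is in that set, so it is an ancestor of f6461a9.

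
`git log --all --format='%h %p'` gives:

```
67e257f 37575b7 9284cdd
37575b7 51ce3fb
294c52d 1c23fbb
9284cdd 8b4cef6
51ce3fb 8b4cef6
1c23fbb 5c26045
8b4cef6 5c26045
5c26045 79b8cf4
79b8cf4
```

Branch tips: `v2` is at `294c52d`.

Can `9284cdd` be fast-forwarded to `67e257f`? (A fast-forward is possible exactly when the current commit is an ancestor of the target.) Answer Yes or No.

Yes

A fast-forward from 9284cdd to 67e257f is possible iff 9284cdd is an ancestor of 67e257f.
Ancestors of 67e257f: {37575b7, 51ce3fb, 5c26045, 67e257f, 79b8cf4, 8b4cef6, 9284cdd}.
9284cdd is among them, so fast-forward is possible.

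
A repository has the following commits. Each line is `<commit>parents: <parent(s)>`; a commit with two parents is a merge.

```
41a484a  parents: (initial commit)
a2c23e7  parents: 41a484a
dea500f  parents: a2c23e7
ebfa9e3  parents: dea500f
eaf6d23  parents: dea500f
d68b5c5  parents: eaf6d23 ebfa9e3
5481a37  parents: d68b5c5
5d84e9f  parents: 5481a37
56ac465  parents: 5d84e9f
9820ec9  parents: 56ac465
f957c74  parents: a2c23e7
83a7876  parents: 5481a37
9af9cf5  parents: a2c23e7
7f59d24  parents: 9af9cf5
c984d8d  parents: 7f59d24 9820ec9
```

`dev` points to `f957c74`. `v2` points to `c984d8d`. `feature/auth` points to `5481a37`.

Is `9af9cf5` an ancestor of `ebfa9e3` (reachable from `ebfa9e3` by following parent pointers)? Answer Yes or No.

No

Ancestors of ebfa9e3: {41a484a, a2c23e7, dea500f, ebfa9e3}.
9af9cf5 is not in that set, so it is not an ancestor of ebfa9e3.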